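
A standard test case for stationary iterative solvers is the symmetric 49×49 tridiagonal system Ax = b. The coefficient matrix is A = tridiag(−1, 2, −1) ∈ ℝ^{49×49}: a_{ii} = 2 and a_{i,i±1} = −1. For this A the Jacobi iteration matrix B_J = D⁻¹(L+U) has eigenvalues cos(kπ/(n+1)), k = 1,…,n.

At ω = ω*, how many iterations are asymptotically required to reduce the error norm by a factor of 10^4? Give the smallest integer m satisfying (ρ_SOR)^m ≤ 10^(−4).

m = 74

B_J for the 49×49 system has eigenvalues cos(kπ/50); ρ_J = cos(π/50) = 0.9980267.
√(1−ρ_J²) = |sin(π/50)| = 0.0627905
ω* = 2 / (1 + 0.0627905) = 2 / 1.0627905 ≈ 1.8818384.
At ω = 1.8818384 every |λ(B_ω)| = ω−1, so ρ_SOR = 0.8818384.
(0.8818384)^m ≤ 10^{−4}  ⇒  m·ln(0.8818384) ≤ −4·ln10  ⇒  m ≥ 73.246  ⇒  m = 74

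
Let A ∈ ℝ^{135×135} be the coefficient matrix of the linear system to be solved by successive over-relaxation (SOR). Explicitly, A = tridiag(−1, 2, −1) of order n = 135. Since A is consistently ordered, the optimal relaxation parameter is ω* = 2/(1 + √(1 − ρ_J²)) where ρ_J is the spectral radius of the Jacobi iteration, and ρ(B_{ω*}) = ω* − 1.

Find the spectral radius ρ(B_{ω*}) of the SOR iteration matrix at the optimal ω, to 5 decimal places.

ρ_SOR = 0.95485

With n=135, ρ(Jacobi) = cos(π/136) = 0.99973.
√(1−ρ_J²) simplifies to sin(π/136) = 0.023098.
[ω*] 2 ÷ (1 + 0.023098) = 2 ÷ 1.023098 = 1.95485.
ρ(B_{ω*}) = ω*−1 = 0.95485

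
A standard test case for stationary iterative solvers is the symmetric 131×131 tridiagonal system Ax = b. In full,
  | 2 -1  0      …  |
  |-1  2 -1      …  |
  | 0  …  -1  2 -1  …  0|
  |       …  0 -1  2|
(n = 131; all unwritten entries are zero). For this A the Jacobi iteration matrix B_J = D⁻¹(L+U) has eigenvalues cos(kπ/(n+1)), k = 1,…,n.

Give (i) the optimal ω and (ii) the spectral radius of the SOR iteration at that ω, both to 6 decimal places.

ω* = 1.953511, ρ_SOR = 0.953511

[ρ_J] n=131: ρ(B_J) = cos(π/(n+1)) = cos(π/132) = 0.999717.
√(1 − cos²(π/132)) = sin(π/132) ≈ 0.0237977.
So ω* = 2/1.0237977 = 1.953511 (Young).
ρ_SOR = ω* − 1 = 1.953511 − 1 = 0.953511.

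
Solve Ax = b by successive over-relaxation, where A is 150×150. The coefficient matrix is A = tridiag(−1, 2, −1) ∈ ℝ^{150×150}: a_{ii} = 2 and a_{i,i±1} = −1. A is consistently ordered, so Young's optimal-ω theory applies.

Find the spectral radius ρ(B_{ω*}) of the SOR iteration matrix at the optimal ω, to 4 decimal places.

ρ_SOR = 0.9592

n=150: λ(B_J) = 1 − λ(A)/2 = cos(kπ/151); k=1 gives ρ_J = 0.9998.
√(1 − cos²(π/151)) = sin(π/151) ≈ 0.02080.
[ω*] 2 ÷ (1 + 0.02080) = 2 ÷ 1.02080 = 1.9592.
ρ_SOR = ω* − 1 = 1.9592 − 1 = 0.9592.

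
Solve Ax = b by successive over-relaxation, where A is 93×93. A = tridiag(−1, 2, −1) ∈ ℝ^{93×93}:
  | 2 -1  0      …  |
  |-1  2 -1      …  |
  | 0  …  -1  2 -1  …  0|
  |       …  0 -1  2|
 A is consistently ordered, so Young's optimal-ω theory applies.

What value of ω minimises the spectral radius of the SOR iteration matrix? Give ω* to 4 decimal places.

ω* = 1.9353

½·tridiag(1,0,1) at n=93: λ_k = cos(kπ/94); max |λ| at k=1 ⇒ ρ_J = cos(π/94) ≈ 0.9994.
√(1 − cos²(π/94)) = sin(π/94) ≈ 0.03341.
ω* = 2 / (1 + 0.03341) = 2 / 1.03341 ≈ 1.9353.
At ω = 1.9353 every |λ(B_ω)| = ω−1, so ρ_SOR = 0.9353.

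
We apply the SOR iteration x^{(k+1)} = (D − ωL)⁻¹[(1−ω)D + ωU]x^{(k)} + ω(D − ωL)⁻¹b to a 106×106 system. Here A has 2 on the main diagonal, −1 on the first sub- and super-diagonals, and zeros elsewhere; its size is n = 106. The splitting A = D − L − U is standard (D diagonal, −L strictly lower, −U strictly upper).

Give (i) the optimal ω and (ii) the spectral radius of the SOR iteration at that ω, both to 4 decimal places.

B_J for the 106×106 system has eigenvalues cos(kπ/107); ρ_J = cos(π/107) = 0.9996.
root = sin(π/107) = 0.02936  (since 1−cos² = sin²).
ω* = 2/(1 + 0.02936) = 2/1.02936 = 1.9430.
Hence ρ(B_{ω*}) = 1.9430 − 1 = 0.9430.

ω* = 1.9430, ρ_SOR = 0.9430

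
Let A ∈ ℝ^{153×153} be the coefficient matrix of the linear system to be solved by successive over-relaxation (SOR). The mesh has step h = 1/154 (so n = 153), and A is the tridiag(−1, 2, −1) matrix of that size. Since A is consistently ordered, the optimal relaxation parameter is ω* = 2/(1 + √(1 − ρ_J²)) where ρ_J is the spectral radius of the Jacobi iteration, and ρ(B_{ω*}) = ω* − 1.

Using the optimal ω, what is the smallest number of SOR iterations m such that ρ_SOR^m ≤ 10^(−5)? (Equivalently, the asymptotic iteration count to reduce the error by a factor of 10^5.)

m = 283

ρ_J = max_k |cos(kπ/154)| = cos(π/154) = 0.9997919
√(1−ρ_J²) simplifies to sin(π/154) = 0.0203985.
So ω* = 2/1.0203985 = 1.9600186 (Young).
and ρ(B_{ω*}) = 1.9600186 − 1 = 0.9600186.
Need (0.9600186)^m ≤ 10^(−5): m ≥ 5·ln10/|ln 0.9600186| = 11.5129/0.0408026 = 282.161 ⇒ m = 283.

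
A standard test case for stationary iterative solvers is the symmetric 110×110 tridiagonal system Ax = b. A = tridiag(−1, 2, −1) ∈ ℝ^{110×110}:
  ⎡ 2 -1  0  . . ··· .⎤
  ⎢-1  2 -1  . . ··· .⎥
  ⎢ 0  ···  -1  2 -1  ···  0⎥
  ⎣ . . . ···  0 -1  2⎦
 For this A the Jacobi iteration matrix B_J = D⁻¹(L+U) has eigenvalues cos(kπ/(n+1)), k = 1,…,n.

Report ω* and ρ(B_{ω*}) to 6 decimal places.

ω* = 1.944960, ρ_SOR = 0.944960

With n=110, ρ(Jacobi) = cos(π/111) = 0.999600.
√(1 − cos²(π/111)) = sin(π/111) ≈ 0.0282989.
Then 2/(1+√(1−ρ_J²)) = 2/(1+0.0282989); ω* = 2/1.0282989 = 1.944960.
and ρ(B_{ω*}) = 1.944960 − 1 = 0.944960.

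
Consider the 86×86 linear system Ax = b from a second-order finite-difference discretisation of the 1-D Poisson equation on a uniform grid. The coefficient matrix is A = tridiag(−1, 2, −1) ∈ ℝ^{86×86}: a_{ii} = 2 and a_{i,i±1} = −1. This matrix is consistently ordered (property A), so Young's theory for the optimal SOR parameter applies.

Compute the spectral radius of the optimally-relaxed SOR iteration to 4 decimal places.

½·tridiag(1,0,1) at n=86: λ_k = cos(kπ/87); max |λ| at k=1 ⇒ ρ_J = cos(π/87) ≈ 0.9993.
√(1−ρ_J²) simplifies to sin(π/87) = 0.03610.
So ω* = 2/1.03610 = 1.9303 (Young).
Hence ρ(B_{ω*}) = 1.9303 − 1 = 0.9303.

ρ_SOR = 0.9303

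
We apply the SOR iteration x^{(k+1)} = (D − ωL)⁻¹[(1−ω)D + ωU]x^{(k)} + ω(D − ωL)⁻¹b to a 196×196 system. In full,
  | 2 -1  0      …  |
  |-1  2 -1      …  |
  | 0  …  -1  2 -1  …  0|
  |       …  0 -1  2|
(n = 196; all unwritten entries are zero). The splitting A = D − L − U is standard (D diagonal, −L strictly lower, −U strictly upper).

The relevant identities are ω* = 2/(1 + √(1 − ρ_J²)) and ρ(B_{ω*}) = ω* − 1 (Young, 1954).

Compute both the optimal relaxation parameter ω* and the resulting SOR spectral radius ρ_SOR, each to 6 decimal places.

spectrum of D⁻¹(L+U) = {cos(kπ/197) : 1≤k≤196}; ρ_J = cos(π/197) = 0.999873.
1 − cos²(π/197) = sin²(π/197) ⇒ √(1−ρ_J²) = sin(π/197) = 0.0159465.
ω* = 2/(1 + 0.0159465) = 2/1.0159465 = 1.968608.
ρ(B_{ω*}) = ω*−1 = 0.968608

ω* = 1.968608, ρ_SOR = 0.968608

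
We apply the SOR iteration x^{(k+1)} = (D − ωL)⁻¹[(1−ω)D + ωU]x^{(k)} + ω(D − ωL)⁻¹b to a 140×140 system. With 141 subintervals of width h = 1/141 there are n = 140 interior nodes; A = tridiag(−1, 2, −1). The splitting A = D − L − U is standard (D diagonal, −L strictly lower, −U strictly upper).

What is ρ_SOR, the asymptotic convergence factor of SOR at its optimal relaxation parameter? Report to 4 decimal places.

B_J for the 140×140 system has eigenvalues cos(kπ/141); ρ_J = cos(π/141) = 0.9998.
1 − cos²(π/141) = sin²(π/141) ⇒ √(1−ρ_J²) = sin(π/141) = 0.02228.
ω* = 2/(1+0.02228) = 1.9564
Hence ρ(B_{ω*}) = 1.9564 − 1 = 0.9564.

ρ_SOR = 0.9564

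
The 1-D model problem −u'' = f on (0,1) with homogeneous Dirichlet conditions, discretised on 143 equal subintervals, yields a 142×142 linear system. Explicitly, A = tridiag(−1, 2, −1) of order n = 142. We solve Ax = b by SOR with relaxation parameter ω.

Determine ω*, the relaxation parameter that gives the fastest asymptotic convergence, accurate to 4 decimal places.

spectrum of D⁻¹(L+U) = {cos(kπ/143) : 1≤k≤142}; ρ_J = cos(π/143) = 0.9998.
√(1−ρ_J²) simplifies to sin(π/143) = 0.02197.
So ω* = 2/1.02197 = 1.9570 (Young).
ρ_SOR = ω* − 1 = 1.9570 − 1 = 0.9570.

ω* = 1.9570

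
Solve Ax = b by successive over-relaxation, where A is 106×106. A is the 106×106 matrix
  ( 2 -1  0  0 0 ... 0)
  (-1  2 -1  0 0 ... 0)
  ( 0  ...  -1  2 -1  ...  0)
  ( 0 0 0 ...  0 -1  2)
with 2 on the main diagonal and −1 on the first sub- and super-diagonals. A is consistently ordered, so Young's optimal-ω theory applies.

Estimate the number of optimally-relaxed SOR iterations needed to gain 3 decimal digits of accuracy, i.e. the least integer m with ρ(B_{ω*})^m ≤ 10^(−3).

m = 118

With n=106, ρ(Jacobi) = cos(π/107) = 0.9995690.
√(1 − cos²(π/107)) = sin(π/107) ≈ 0.0293565.
So ω* = 2/1.0293565 = 1.9429615 (Young).
Hence ρ(B_{ω*}) = 1.9429615 − 1 = 0.9429615.
For 3 digits: m = 3·ln10 / (−ln 0.9429615) = 6.90776/0.0587298 = 117.619; round up → m = 118.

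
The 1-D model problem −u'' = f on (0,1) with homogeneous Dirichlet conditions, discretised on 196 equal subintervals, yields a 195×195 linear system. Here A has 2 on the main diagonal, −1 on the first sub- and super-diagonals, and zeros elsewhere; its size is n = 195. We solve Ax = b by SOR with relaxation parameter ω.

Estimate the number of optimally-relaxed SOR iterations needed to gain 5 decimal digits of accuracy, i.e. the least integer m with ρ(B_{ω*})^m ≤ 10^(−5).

½·tridiag(1,0,1) at n=195: λ_k = cos(kπ/196); max |λ| at k=1 ⇒ ρ_J = cos(π/196) ≈ 0.9998715.
√(1−ρ_J²) = |sin(π/196)| = 0.0160278
ω* = 2/(1+0.0160278) = 1.9684501
At ω = 1.9684501 every |λ(B_ω)| = ω−1, so ρ_SOR = 0.9684501.
5·ln10 = 11.5129; −ln(0.9684501) = 0.0320583; m = ⌈11.5129/0.0320583⌉ = ⌈359.124⌉ = 360.

m = 360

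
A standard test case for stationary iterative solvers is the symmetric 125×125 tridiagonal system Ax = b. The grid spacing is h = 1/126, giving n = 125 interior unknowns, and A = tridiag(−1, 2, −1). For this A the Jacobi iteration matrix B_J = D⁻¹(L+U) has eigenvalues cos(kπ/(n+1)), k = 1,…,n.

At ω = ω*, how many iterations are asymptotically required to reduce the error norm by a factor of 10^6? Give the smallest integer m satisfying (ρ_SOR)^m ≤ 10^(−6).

ρ_J = max_k |cos(kπ/126)| = cos(π/126) = 0.9996892
√(1−ρ_J²) = |sin(π/126)| = 0.0249307
Then 2/(1+√(1−ρ_J²)) = 2/(1+0.0249307); ω* = 2/1.0249307 = 1.9513514.
At ω = 1.9513514 every |λ(B_ω)| = ω−1, so ρ_SOR = 0.9513514.
m ≥ 6·ln10 / (−ln 0.9513514) = 277.020; smallest integer m = 278.

m = 278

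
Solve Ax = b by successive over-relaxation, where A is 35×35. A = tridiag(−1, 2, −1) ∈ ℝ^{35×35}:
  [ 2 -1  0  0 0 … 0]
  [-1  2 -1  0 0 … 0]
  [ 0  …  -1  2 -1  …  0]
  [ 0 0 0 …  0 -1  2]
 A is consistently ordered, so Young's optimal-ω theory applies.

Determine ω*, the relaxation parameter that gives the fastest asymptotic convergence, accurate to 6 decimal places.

n=35: λ(B_J) = 1 − λ(A)/2 = cos(kπ/36); k=1 gives ρ_J = 0.996195.
root = sin(π/36) = 0.0871557  (since 1−cos² = sin²).
So ω* = 2/1.0871557 = 1.839663 (Young).
Hence ρ(B_{ω*}) = 1.839663 − 1 = 0.839663.

ω* = 1.839663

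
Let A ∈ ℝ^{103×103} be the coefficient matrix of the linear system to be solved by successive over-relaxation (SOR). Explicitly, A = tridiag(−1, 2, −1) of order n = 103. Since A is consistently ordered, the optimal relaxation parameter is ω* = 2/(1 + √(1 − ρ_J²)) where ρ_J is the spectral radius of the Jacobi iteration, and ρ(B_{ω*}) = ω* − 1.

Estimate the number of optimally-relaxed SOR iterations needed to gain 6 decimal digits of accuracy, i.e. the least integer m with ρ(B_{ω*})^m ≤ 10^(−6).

m = 229

n=103: λ(B_J) = 1 − λ(A)/2 = cos(kπ/104); k=1 gives ρ_J = 0.9995438.
√(1−ρ_J²) = |sin(π/104)| = 0.0302030
ω* = 2/(1 + 0.0302030) = 2/1.0302030 = 1.9413650.
ρ_SOR = ω* − 1 ≈ 0.9413650.
Need (0.9413650)^m ≤ 10^(−6): m ≥ 6·ln10/|ln 0.9413650| = 13.8155/0.0604243 = 228.641 ⇒ m = 229.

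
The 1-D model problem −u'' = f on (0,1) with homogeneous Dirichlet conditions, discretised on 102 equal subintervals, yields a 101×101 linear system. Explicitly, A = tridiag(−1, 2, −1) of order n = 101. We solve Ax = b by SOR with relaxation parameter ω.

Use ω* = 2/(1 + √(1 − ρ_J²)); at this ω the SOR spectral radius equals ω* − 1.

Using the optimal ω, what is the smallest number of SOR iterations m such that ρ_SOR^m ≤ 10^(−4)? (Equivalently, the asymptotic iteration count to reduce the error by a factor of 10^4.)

½·tridiag(1,0,1) at n=101: λ_k = cos(kπ/102); max |λ| at k=1 ⇒ ρ_J = cos(π/102) ≈ 0.9995257.
√(1−ρ_J²) = |sin(π/102)| = 0.0307951
[ω*] 2 ÷ (1 + 0.0307951) = 2 ÷ 1.0307951 = 1.9402498.
ρ_SOR = ω* − 1 = 1.9402498 − 1 = 0.9402498.
For 4 digits: m = 4·ln10 / (−ln 0.9402498) = 9.21034/0.0616097 = 149.495; round up → m = 150.

m = 150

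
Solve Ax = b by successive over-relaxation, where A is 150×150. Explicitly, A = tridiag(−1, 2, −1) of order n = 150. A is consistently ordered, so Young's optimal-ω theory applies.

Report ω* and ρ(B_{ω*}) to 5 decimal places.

ρ_J = max_k |cos(kπ/151)| = cos(π/151) = 0.99978
1 − cos²(π/151) = sin²(π/151) ⇒ √(1−ρ_J²) = sin(π/151) = 0.020804.
ω* = 2 / (1 + 0.020804) = 2 / 1.020804 ≈ 1.95924.
Hence ρ(B_{ω*}) = 1.95924 − 1 = 0.95924.

ω* = 1.95924, ρ_SOR = 0.95924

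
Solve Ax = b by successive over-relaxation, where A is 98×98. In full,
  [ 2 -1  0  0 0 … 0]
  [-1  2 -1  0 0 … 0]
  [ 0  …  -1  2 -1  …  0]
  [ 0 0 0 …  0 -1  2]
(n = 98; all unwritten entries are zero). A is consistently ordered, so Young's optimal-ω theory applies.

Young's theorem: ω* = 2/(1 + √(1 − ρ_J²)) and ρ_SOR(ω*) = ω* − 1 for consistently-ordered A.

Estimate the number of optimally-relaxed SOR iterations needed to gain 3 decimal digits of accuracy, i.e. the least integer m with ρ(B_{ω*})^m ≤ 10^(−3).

½·tridiag(1,0,1) at n=98: λ_k = cos(kπ/99); max |λ| at k=1 ⇒ ρ_J = cos(π/99) ≈ 0.9994965.
√(1 − cos²(π/99)) = sin(π/99) ≈ 0.0317279.
Young: ω* = 2/(1+√(1−ρ_J²)) = 2/(1+0.0317279) = 2/1.0317279 = 1.9384956.
ρ_SOR = ω* − 1 ≈ 0.9384956.
Need (0.9384956)^m ≤ 10^(−3): m ≥ 3·ln10/|ln 0.9384956| = 6.90776/0.0634771 = 108.823 ⇒ m = 109.

m = 109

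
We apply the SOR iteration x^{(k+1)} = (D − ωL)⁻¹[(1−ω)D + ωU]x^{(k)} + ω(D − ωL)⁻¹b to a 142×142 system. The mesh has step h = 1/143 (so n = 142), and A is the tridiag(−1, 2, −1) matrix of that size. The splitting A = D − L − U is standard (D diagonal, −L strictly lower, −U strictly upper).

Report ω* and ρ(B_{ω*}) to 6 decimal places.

[ρ_J] n=142: ρ(B_J) = cos(π/(n+1)) = cos(π/143) = 0.999759.
√(1 − cos²(π/143)) = sin(π/143) ≈ 0.0219674.
Young: ω* = 2/(1+√(1−ρ_J²)) = 2/(1+0.0219674) = 2/1.0219674 = 1.957010.
ρ_SOR = ω* − 1 = 1.957010 − 1 = 0.957010.

ω* = 1.957010, ρ_SOR = 0.957010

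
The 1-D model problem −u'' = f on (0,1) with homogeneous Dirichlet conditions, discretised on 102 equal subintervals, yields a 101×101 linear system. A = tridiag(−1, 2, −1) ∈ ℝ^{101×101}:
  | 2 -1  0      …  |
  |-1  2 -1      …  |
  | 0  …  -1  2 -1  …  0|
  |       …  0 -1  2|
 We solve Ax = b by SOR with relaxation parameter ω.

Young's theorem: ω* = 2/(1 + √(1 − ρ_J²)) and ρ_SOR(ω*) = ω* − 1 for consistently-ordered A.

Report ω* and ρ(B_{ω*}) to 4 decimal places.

ω* = 1.9402, ρ_SOR = 0.9402

spectrum of D⁻¹(L+U) = {cos(kπ/102) : 1≤k≤101}; ρ_J = cos(π/102) = 0.9995.
√(1−ρ_J²) simplifies to sin(π/102) = 0.03080.
Young: ω* = 2/(1+√(1−ρ_J²)) = 2/(1+0.03080) = 2/1.03080 = 1.9402.
ρ(B_{ω*}) = ω*−1 = 0.9402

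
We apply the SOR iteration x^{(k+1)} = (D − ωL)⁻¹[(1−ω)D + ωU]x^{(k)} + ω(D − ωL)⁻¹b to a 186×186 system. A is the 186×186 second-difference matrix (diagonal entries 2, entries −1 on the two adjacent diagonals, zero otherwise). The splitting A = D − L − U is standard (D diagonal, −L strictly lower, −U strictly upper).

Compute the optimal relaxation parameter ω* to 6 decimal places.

ω* = 1.966957

n=186: λ(B_J) = 1 − λ(A)/2 = cos(kπ/187); k=1 gives ρ_J = 0.999859.
√(1−ρ_J²) = |sin(π/187)| = 0.0167992
So ω* = 2/1.0167992 = 1.966957 (Young).
ρ_SOR = ω* − 1 = 1.966957 − 1 = 0.966957.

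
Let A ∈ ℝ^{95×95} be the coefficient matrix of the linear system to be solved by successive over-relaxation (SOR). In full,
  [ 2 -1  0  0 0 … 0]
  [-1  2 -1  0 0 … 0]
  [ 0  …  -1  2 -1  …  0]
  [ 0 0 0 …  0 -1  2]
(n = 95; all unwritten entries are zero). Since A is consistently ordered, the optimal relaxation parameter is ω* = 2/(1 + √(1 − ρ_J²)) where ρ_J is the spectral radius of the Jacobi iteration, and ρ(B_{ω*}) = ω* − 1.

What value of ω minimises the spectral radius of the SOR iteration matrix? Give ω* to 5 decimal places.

B_J for the 95×95 system has eigenvalues cos(kπ/96); ρ_J = cos(π/96) = 0.99946.
√(1−ρ_J²) simplifies to sin(π/96) = 0.032719.
[ω*] 2 ÷ (1 + 0.032719) = 2 ÷ 1.032719 = 1.93664.
and ρ(B_{ω*}) = 1.93664 − 1 = 0.93664.

ω* = 1.93664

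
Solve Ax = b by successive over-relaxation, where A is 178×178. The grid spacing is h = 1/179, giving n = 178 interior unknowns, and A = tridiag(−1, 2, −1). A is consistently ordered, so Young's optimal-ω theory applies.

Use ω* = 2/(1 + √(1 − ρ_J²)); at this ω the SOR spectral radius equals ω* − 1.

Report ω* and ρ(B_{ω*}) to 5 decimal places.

ω* = 1.96551, ρ_SOR = 0.96551

B_J for the 178×178 system has eigenvalues cos(kπ/179); ρ_J = cos(π/179) = 0.99985.
root = sin(π/179) = 0.017550  (since 1−cos² = sin²).
ω* = 2/(1+0.017550) = 1.96551
and ρ(B_{ω*}) = 1.96551 − 1 = 0.96551.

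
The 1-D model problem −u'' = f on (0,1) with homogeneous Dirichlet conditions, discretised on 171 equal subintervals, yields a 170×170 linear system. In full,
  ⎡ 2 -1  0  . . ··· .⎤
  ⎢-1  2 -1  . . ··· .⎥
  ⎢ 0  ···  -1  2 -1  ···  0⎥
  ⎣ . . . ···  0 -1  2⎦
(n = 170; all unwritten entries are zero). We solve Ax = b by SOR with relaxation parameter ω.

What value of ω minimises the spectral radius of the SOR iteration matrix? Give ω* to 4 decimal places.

ω* = 1.9639

½·tridiag(1,0,1) at n=170: λ_k = cos(kπ/171); max |λ| at k=1 ⇒ ρ_J = cos(π/171) ≈ 0.9998.
1 − cos²(π/171) = sin²(π/171) ⇒ √(1−ρ_J²) = sin(π/171) = 0.01837.
Young: ω* = 2/(1+√(1−ρ_J²)) = 2/(1+0.01837) = 2/1.01837 = 1.9639.
ρ_SOR = ω* − 1 = 1.9639 − 1 = 0.9639.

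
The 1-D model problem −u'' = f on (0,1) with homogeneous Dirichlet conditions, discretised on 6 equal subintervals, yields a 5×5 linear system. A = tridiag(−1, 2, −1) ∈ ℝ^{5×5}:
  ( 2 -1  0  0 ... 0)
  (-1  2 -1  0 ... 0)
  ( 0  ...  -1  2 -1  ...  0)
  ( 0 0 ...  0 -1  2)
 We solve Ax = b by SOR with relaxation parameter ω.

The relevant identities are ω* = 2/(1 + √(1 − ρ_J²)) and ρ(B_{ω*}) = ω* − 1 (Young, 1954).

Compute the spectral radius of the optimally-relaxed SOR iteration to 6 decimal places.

With n=5, ρ(Jacobi) = cos(π/6) = 0.866025.
√(1−ρ_J²) = |sin(π/6)| = 0.5000000
Then 2/(1+√(1−ρ_J²)) = 2/(1+0.5000000); ω* = 2/1.5000000 = 1.333333.
Hence ρ(B_{ω*}) = 1.333333 − 1 = 0.333333.

ρ_SOR = 0.333333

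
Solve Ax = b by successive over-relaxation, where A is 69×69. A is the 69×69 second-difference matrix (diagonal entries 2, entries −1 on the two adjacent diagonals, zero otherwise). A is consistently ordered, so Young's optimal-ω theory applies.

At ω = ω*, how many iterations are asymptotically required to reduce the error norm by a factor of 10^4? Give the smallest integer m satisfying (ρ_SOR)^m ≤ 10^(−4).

spectrum of D⁻¹(L+U) = {cos(kπ/70) : 1≤k≤69}; ρ_J = cos(π/70) = 0.9989931.
√(1−ρ_J²) = |sin(π/70)| = 0.0448648
ω* = 2 / (1 + 0.0448648) = 2 / 1.0448648 ≈ 1.9141232.
[ρ_SOR] ω* − 1 = 0.9141232.
Need (0.9141232)^m ≤ 10^(−4): m ≥ 4·ln10/|ln 0.9141232| = 9.21034/0.0897899 = 102.577 ⇒ m = 103.

m = 103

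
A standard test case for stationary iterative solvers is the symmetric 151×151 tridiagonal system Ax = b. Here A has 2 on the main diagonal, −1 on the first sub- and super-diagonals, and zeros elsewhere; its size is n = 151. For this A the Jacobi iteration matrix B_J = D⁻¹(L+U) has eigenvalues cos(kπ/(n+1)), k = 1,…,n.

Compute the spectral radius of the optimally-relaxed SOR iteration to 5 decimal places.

n=151: λ(B_J) = 1 − λ(A)/2 = cos(kπ/152); k=1 gives ρ_J = 0.99979.
√(1−ρ_J²) = |sin(π/152)| = 0.020667
ω* = 2/(1+0.020667) = 1.95950
Hence ρ(B_{ω*}) = 1.95950 − 1 = 0.95950.

ρ_SOR = 0.95950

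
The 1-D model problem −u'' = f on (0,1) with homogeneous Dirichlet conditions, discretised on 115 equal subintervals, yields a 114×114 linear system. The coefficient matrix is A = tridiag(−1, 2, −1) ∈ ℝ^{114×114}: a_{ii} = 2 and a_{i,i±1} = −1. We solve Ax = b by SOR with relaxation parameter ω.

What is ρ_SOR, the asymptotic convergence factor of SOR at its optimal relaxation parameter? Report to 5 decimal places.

n=114: λ(B_J) = 1 − λ(A)/2 = cos(kπ/115); k=1 gives ρ_J = 0.99963.
√(1 − cos²(π/115)) = sin(π/115) ≈ 0.027315.
Then 2/(1+√(1−ρ_J²)) = 2/(1+0.027315); ω* = 2/1.027315 = 1.94682.
and ρ(B_{ω*}) = 1.94682 − 1 = 0.94682.

ρ_SOR = 0.94682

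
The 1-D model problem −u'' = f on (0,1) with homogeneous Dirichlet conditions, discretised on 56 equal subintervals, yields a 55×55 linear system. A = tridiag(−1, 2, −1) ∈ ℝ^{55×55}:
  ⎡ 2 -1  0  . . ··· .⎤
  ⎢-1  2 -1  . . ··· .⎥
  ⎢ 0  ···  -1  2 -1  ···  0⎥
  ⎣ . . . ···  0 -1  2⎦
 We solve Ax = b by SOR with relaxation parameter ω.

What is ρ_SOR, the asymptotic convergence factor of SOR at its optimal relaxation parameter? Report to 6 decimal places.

spectrum of D⁻¹(L+U) = {cos(kπ/56) : 1≤k≤55}; ρ_J = cos(π/56) = 0.998427.
1 − cos²(π/56) = sin²(π/56) ⇒ √(1−ρ_J²) = sin(π/56) = 0.0560704.
ω* = 2 / (1 + 0.0560704) = 2 / 1.0560704 ≈ 1.893813.
Hence ρ(B_{ω*}) = 1.893813 − 1 = 0.893813.

ρ_SOR = 0.893813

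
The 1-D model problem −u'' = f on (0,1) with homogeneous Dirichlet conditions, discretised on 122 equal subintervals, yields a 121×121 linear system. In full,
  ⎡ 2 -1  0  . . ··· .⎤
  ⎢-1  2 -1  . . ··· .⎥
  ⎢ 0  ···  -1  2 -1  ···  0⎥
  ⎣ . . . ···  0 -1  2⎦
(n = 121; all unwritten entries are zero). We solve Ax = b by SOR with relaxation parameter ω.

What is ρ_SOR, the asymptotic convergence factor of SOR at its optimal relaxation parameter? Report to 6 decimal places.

ρ_SOR = 0.949797

[ρ_J] n=121: ρ(B_J) = cos(π/(n+1)) = cos(π/122) = 0.999668.
√(1−ρ_J²) simplifies to sin(π/122) = 0.0257479.
ω* = 2/(1 + 0.0257479) = 2/1.0257479 = 1.949797.
and ρ(B_{ω*}) = 1.949797 − 1 = 0.949797.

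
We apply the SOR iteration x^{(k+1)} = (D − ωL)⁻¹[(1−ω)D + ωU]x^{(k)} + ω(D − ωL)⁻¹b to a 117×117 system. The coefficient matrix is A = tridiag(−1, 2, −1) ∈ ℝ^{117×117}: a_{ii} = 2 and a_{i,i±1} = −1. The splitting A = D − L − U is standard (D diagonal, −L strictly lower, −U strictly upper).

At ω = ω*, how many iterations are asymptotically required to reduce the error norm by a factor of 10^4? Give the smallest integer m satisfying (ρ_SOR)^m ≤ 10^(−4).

m = 173

B_J for the 117×117 system has eigenvalues cos(kπ/118); ρ_J = cos(π/118) = 0.9996456.
√(1−ρ_J²) = |sin(π/118)| = 0.0266205
ω* = 2 / (1 + 0.0266205) = 2 / 1.0266205 ≈ 1.9481396.
ρ_SOR = ω* − 1 = 1.9481396 − 1 = 0.9481396.
m ≥ 4·ln10 / (−ln 0.9481396) = 172.953; smallest integer m = 173.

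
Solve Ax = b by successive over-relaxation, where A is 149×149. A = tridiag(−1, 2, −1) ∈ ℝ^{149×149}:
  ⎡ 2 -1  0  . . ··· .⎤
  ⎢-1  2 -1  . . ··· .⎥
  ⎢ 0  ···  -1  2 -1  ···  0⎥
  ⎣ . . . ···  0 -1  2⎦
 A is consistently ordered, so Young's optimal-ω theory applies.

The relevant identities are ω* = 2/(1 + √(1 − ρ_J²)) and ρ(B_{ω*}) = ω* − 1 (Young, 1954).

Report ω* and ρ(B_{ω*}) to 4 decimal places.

ω* = 1.9590, ρ_SOR = 0.9590

ρ_J = max_k |cos(kπ/150)| = cos(π/150) = 0.9998
√(1−ρ_J²) simplifies to sin(π/150) = 0.02094.
Then 2/(1+√(1−ρ_J²)) = 2/(1+0.02094); ω* = 2/1.02094 = 1.9590.
ρ_SOR = ω* − 1 = 1.9590 − 1 = 0.9590.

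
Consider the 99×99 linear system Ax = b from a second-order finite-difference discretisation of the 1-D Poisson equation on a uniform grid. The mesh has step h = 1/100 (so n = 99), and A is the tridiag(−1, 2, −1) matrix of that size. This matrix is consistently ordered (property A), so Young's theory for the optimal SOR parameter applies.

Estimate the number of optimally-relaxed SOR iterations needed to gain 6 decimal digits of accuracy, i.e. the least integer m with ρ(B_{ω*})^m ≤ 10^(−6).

With n=99, ρ(Jacobi) = cos(π/100) = 0.9995066.
√(1−ρ_J²) simplifies to sin(π/100) = 0.0314108.
ω* = 2/(1 + 0.0314108) = 2/1.0314108 = 1.9390916.
At ω = 1.9390916 every |λ(B_ω)| = ω−1, so ρ_SOR = 0.9390916.
For 6 digits: m = 6·ln10 / (−ln 0.9390916) = 13.8155/0.0628423 = 219.844; round up → m = 220.

m = 220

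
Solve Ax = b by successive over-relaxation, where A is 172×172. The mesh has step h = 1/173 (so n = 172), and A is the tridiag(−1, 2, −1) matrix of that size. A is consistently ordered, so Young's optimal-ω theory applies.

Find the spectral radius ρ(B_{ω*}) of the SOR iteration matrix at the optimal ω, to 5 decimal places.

ρ_J = max_k |cos(kπ/173)| = cos(π/173) = 0.99984
1 − cos²(π/173) = sin²(π/173) ⇒ √(1−ρ_J²) = sin(π/173) = 0.018158.
So ω* = 2/1.018158 = 1.96433 (Young).
ρ_SOR = ω* − 1 ≈ 0.96433.

ρ_SOR = 0.96433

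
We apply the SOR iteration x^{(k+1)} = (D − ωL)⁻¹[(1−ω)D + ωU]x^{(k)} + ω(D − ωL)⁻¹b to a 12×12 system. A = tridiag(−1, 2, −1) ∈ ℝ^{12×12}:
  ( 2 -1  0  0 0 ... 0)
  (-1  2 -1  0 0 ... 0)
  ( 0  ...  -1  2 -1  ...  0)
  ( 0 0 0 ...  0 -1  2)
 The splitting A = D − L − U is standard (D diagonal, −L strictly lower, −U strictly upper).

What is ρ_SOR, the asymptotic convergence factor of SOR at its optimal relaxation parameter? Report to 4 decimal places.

spectrum of D⁻¹(L+U) = {cos(kπ/13) : 1≤k≤12}; ρ_J = cos(π/13) = 0.9709.
1 − cos²(π/13) = sin²(π/13) ⇒ √(1−ρ_J²) = sin(π/13) = 0.23932.
ω* = 2/(1+0.23932) = 1.6138
ρ_SOR = ω* − 1 ≈ 0.6138.

ρ_SOR = 0.6138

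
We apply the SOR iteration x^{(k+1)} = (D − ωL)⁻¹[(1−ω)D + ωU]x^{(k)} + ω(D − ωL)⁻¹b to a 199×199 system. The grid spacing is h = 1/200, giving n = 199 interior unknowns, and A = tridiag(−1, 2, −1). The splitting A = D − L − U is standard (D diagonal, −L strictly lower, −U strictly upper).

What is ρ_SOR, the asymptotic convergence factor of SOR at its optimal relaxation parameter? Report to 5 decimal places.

spectrum of D⁻¹(L+U) = {cos(kπ/200) : 1≤k≤199}; ρ_J = cos(π/200) = 0.99988.
√(1 − cos²(π/200)) = sin(π/200) ≈ 0.015707.
So ω* = 2/1.015707 = 1.96907 (Young).
[ρ_SOR] ω* − 1 = 0.96907.

ρ_SOR = 0.96907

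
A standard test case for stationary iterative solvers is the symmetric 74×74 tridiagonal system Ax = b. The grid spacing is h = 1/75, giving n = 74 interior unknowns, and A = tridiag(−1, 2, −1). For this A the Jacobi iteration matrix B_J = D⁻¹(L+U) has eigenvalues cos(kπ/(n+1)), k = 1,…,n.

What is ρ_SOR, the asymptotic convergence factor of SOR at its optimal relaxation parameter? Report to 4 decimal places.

ρ_SOR = 0.9196

n=74: λ(B_J) = 1 − λ(A)/2 = cos(kπ/75); k=1 gives ρ_J = 0.9991.
√(1 − cos²(π/75)) = sin(π/75) ≈ 0.04188.
ω* = 2 / (1 + 0.04188) = 2 / 1.04188 ≈ 1.9196.
[ρ_SOR] ω* − 1 = 0.9196.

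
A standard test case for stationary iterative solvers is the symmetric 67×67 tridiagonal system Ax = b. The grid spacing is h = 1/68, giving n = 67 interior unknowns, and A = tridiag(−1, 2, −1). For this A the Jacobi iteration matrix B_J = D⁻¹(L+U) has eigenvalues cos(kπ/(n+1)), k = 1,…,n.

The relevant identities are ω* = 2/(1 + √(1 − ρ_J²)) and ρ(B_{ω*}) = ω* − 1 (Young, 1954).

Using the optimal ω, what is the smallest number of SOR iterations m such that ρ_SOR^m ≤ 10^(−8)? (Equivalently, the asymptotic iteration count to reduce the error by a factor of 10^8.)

B_J for the 67×67 system has eigenvalues cos(kπ/68); ρ_J = cos(π/68) = 0.9989330.
1 − cos²(π/68) = sin²(π/68) ⇒ √(1−ρ_J²) = sin(π/68) = 0.0461835.
ω* = 2 / (1 + 0.0461835) = 2 / 1.0461835 ≈ 1.9117105.
and ρ(B_{ω*}) = 1.9117105 − 1 = 0.9117105.
8·ln10 = 18.4207; −ln(0.9117105) = 0.0924328; m = ⌈18.4207/0.0924328⌉ = ⌈199.287⌉ = 200.

m = 200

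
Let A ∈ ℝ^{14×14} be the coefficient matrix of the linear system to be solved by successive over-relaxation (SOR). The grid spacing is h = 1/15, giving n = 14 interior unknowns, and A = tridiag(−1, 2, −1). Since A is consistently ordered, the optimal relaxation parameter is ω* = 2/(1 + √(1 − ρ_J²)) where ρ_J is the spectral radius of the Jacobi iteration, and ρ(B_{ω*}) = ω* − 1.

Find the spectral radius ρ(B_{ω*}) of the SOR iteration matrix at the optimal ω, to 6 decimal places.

ρ_SOR = 0.655750

n=14: λ(B_J) = 1 − λ(A)/2 = cos(kπ/15); k=1 gives ρ_J = 0.978148.
√(1 − cos²(π/15)) = sin(π/15) ≈ 0.2079117.
ω* = 2/(1+0.2079117) = 1.655750
ρ_SOR = ω* − 1 = 1.655750 − 1 = 0.655750.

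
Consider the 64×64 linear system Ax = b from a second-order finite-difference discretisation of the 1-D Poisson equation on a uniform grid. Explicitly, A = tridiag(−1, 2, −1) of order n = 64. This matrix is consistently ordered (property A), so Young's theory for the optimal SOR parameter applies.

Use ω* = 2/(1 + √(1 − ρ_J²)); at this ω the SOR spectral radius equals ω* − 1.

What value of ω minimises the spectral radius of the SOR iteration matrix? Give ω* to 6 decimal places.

ω* = 1.907826

spectrum of D⁻¹(L+U) = {cos(kπ/65) : 1≤k≤64}; ρ_J = cos(π/65) = 0.998832.
root = sin(π/65) = 0.0483134  (since 1−cos² = sin²).
ω* = 2/(1+0.0483134) = 1.907826
ρ(B_{ω*}) = ω*−1 = 0.907826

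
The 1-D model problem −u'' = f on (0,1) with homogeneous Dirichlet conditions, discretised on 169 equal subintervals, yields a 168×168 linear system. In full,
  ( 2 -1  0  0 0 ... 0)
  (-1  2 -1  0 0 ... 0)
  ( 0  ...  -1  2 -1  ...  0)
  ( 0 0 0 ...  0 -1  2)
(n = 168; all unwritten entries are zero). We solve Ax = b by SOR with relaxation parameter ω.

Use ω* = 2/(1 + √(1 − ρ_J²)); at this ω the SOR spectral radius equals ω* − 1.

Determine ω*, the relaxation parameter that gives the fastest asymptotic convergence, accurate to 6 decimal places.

With n=168, ρ(Jacobi) = cos(π/169) = 0.999827.
root = sin(π/169) = 0.0185882  (since 1−cos² = sin²).
ω* = 2/(1+0.0185882) = 1.963502
[ρ_SOR] ω* − 1 = 0.963502.

ω* = 1.963502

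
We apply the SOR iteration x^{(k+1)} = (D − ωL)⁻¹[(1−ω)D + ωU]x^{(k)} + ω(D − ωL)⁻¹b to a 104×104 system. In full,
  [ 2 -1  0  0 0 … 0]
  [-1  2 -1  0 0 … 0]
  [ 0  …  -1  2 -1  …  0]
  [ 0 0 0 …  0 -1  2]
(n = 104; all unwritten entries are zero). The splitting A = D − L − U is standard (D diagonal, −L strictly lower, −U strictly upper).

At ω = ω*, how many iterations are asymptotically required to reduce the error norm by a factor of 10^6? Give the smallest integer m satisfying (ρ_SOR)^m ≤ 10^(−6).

With n=104, ρ(Jacobi) = cos(π/105) = 0.9995524.
√(1 − cos²(π/105)) = sin(π/105) ≈ 0.0299155.
ω* = 2/(1+0.0299155) = 1.9419069
ρ(B_{ω*}) = ω*−1 = 0.9419069
6·ln10 = 13.8155; −ln(0.9419069) = 0.0598488; m = ⌈13.8155/0.0598488⌉ = ⌈230.840⌉ = 231.

m = 231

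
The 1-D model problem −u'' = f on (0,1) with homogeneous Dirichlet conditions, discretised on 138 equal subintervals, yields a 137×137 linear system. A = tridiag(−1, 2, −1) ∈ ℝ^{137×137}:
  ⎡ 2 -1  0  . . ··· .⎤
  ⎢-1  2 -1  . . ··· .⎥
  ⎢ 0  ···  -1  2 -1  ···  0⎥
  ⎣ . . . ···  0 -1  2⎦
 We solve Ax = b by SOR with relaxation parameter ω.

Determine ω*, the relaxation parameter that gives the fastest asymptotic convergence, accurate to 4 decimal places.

ω* = 1.9555

With n=137, ρ(Jacobi) = cos(π/138) = 0.9997.
√(1−ρ_J²) = |sin(π/138)| = 0.02276
Then 2/(1+√(1−ρ_J²)) = 2/(1+0.02276); ω* = 2/1.02276 = 1.9555.
ρ_SOR = ω* − 1 = 1.9555 − 1 = 0.9555.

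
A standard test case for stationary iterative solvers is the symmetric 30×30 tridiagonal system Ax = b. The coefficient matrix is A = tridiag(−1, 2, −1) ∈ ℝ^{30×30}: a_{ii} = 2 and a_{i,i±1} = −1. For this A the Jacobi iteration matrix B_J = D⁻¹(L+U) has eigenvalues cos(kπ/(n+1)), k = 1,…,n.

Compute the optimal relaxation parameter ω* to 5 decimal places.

ω* = 1.81625

With n=30, ρ(Jacobi) = cos(π/31) = 0.99487.
1 − cos²(π/31) = sin²(π/31) ⇒ √(1−ρ_J²) = sin(π/31) = 0.101168.
ω* = 2 / (1 + 0.101168) = 2 / 1.101168 ≈ 1.81625.
At ω = 1.81625 every |λ(B_ω)| = ω−1, so ρ_SOR = 0.81625.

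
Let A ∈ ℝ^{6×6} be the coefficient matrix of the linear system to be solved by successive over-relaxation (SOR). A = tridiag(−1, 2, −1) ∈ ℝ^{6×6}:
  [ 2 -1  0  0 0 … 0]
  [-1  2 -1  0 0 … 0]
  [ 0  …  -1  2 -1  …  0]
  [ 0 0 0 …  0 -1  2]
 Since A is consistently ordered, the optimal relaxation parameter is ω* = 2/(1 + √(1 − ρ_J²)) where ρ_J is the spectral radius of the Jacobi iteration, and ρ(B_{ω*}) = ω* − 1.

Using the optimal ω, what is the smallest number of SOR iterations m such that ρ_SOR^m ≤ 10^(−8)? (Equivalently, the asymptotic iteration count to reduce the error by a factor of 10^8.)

m = 20

B_J for the 6×6 system has eigenvalues cos(kπ/7); ρ_J = cos(π/7) = 0.9009689.
root = sin(π/7) = 0.4338837  (since 1−cos² = sin²).
Young: ω* = 2/(1+√(1−ρ_J²)) = 2/(1+0.4338837) = 2/1.4338837 = 1.3948133.
and ρ(B_{ω*}) = 1.3948133 − 1 = 0.3948133.
m ≥ 8·ln10 / (−ln 0.3948133) = 19.821; smallest integer m = 20.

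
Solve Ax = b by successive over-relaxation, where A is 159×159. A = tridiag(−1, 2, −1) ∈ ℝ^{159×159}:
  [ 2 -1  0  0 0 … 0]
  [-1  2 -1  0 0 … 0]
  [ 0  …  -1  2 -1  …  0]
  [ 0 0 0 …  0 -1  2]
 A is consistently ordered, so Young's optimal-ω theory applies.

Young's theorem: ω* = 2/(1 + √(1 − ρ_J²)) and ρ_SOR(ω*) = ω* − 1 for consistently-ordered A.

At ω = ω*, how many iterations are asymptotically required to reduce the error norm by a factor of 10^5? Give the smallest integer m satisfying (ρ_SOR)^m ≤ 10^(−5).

[ρ_J] n=159: ρ(B_J) = cos(π/(n+1)) = cos(π/160) = 0.9998072.
√(1−ρ_J²) simplifies to sin(π/160) = 0.0196337.
[ω*] 2 ÷ (1 + 0.0196337) = 2 ÷ 1.0196337 = 1.9614887.
ρ_SOR = ω* − 1 = 1.9614887 − 1 = 0.9614887.
ρ_SOR^m ≤ 10^(−5) ⇔ m ≥ 5·ln10/(−ln 0.9614887) = 11.5129/0.0392725 = 293.154; m = ⌈293.154⌉ = 294.

m = 294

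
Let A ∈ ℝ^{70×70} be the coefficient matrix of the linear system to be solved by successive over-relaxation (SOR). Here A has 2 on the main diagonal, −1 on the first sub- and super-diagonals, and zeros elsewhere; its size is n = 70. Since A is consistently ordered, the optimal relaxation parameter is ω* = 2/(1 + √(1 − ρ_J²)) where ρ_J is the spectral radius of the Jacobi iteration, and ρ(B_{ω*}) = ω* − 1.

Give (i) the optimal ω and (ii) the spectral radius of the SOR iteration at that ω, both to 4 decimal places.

B_J for the 70×70 system has eigenvalues cos(kπ/71); ρ_J = cos(π/71) = 0.9990.
√(1 − cos²(π/71)) = sin(π/71) ≈ 0.04423.
Young: ω* = 2/(1+√(1−ρ_J²)) = 2/(1+0.04423) = 2/1.04423 = 1.9153.
At ω = 1.9153 every |λ(B_ω)| = ω−1, so ρ_SOR = 0.9153.

ω* = 1.9153, ρ_SOR = 0.9153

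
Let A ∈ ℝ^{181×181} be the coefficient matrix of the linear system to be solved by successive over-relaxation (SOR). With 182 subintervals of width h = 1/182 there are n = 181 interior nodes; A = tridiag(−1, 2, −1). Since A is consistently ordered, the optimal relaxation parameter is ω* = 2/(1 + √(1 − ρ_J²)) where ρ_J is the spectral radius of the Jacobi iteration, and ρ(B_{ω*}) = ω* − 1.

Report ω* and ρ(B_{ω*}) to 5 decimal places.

B_J for the 181×181 system has eigenvalues cos(kπ/182); ρ_J = cos(π/182) = 0.99985.
1 − cos²(π/182) = sin²(π/182) ⇒ √(1−ρ_J²) = sin(π/182) = 0.017261.
ω* = 2 / (1 + 0.017261) = 2 / 1.017261 ≈ 1.96606.
ρ(B_{ω*}) = ω*−1 = 0.96606

ω* = 1.96606, ρ_SOR = 0.96606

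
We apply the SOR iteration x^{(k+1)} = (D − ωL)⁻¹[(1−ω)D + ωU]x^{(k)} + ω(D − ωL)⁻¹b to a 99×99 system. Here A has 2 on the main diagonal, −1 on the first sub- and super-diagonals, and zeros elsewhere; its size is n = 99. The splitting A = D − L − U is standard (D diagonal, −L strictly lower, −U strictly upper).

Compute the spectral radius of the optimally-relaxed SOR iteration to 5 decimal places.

ρ_SOR = 0.93909

ρ_J = max_k |cos(kπ/100)| = cos(π/100) = 0.99951
1 − cos²(π/100) = sin²(π/100) ⇒ √(1−ρ_J²) = sin(π/100) = 0.031411.
ω* = 2/(1+0.031411) = 1.93909
Hence ρ(B_{ω*}) = 1.93909 − 1 = 0.93909.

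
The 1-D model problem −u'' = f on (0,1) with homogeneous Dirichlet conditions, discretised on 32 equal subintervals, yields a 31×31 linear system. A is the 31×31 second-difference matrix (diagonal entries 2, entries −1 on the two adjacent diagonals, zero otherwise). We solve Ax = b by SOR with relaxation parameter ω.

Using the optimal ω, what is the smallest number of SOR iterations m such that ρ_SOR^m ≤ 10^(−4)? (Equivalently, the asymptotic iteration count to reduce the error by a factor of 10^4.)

m = 47

½·tridiag(1,0,1) at n=31: λ_k = cos(kπ/32); max |λ| at k=1 ⇒ ρ_J = cos(π/32) ≈ 0.9951847.
√(1 − cos²(π/32)) = sin(π/32) ≈ 0.0980171.
Young: ω* = 2/(1+√(1−ρ_J²)) = 2/(1+0.0980171) = 2/1.0980171 = 1.8214653.
ρ(B_{ω*}) = ω*−1 = 0.8214653
m ≥ 4·ln10 / (−ln 0.8214653) = 46.832; smallest integer m = 47.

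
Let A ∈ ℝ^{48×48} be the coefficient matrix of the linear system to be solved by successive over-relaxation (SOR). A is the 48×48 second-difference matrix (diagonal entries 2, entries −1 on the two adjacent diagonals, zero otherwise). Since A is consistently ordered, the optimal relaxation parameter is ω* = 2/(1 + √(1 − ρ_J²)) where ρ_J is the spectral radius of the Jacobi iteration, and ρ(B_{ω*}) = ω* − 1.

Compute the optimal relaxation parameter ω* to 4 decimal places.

ω* = 1.8796

½·tridiag(1,0,1) at n=48: λ_k = cos(kπ/49); max |λ| at k=1 ⇒ ρ_J = cos(π/49) ≈ 0.9979.
√(1 − cos²(π/49)) = sin(π/49) ≈ 0.06407.
Young: ω* = 2/(1+√(1−ρ_J²)) = 2/(1+0.06407) = 2/1.06407 = 1.8796.
[ρ_SOR] ω* − 1 = 0.8796.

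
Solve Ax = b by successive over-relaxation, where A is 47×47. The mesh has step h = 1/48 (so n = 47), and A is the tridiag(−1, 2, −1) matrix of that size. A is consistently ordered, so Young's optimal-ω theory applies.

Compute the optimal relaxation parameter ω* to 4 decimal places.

ω* = 1.8772

ρ_J = max_k |cos(kπ/48)| = cos(π/48) = 0.9979
√(1−ρ_J²) = |sin(π/48)| = 0.06540
So ω* = 2/1.06540 = 1.8772 (Young).
Hence ρ(B_{ω*}) = 1.8772 − 1 = 0.8772.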